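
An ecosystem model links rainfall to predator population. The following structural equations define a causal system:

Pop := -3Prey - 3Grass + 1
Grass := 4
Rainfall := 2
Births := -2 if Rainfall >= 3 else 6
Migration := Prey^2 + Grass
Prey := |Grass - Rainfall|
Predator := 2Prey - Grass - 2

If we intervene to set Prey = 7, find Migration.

The intervention breaks the incoming arrows to Prey: Prey := |Grass - Rainfall| no longer applies, and Prey = 7.
Migration = Prey^2 + Grass  [with Prey=7, Grass=4]  = 53

53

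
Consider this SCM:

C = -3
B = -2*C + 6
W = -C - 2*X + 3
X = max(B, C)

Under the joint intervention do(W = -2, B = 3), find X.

3

Setting W = -2, B = 3 by intervention discards those variables' equations.
X = max(B, C)  [with B=3, C=-3]  = 3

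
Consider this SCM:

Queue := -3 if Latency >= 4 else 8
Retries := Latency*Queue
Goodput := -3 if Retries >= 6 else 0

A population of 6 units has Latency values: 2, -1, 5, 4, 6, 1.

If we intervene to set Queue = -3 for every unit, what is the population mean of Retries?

Under do(Queue=-3), Queue's equation is replaced by Queue=-3 for every unit. Per-unit Retries: -6, 3, -15, -12, -18, -3. Mean = -8.5.

-8.5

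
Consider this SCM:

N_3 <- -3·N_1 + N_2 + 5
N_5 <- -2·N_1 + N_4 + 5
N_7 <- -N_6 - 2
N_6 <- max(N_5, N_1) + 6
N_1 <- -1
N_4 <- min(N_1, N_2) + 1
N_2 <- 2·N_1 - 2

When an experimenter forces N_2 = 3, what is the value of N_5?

do(N_2=3) replaces the equation N_2 <- 2·N_1 - 2 with the constant N_2 = 3.
N_4 = min(N_1, N_2) + 1  [with N_1=-1, N_2=3]  = 0
N_5 = -2·N_1 + N_4 + 5  [with N_1=-1, N_4=0]  = 7

7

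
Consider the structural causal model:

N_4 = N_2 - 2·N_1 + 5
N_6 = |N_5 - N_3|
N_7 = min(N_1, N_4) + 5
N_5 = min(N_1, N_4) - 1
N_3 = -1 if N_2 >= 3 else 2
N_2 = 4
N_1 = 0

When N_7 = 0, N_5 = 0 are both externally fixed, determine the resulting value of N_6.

Setting N_7 = 0, N_5 = 0 by intervention discards those variables' equations.
N_3 = -1 if N_2 >= 3 else 2  [with N_2=4]  = -1
N_6 = |N_5 - N_3|  [with N_5=0, N_3=-1]  = 1

1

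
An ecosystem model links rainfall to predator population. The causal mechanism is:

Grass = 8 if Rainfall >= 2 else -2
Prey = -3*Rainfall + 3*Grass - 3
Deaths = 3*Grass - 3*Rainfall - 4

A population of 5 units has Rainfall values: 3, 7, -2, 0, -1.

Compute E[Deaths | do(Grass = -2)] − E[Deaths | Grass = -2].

Every unit gets Grass=-2 under the intervention. Deaths values become -19, -31, -4, -10, -7; E[Deaths|do(Grass=-2)] = -14.2.
Conditioning on Grass=-2 selects the 3 unit(s) with Rainfall ∈ {-2, 0, -1}. Their Deaths values: -4, -10, -7. Mean = -7.
Difference = -14.2 − (-7) = -7.2.

-7.2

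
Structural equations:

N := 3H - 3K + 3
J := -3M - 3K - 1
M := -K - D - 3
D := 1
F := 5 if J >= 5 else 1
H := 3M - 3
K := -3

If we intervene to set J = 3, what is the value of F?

Under do(J=3), the mechanism J := -3M - 3K - 1 is discarded; J is fixed at 3.
F = 5 if J >= 5 else 1  [with J=3]  = 1

1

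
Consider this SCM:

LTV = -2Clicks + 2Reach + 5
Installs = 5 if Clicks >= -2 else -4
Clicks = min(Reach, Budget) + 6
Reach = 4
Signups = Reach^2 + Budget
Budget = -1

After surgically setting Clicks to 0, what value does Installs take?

The intervention breaks the incoming arrows to Clicks: Clicks = min(Reach, Budget) + 6 no longer applies, and Clicks = 0.
Installs = 5 if Clicks >= -2 else -4  [with Clicks=0]  = 5

5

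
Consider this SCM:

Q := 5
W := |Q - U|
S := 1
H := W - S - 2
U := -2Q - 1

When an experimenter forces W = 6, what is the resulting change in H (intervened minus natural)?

Intervening sets W = 6 and removes its equation (W := |Q - U|).
H = W - S - 2  [with W=6, S=1]  = 3
Without intervention: U = -2Q - 1  [with Q=5]  = -11; W = |Q - U|  [with Q=5, U=-11]  = 16; H = W - S - 2  [with W=16, S=1]  = 13.
Change = 3 − 13 = -10.

-10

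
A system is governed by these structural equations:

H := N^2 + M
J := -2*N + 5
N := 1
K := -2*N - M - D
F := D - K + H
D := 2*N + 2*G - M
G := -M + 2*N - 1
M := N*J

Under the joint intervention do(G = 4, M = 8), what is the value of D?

2

The joint intervention fixes G = 4, M = 8, removing each variable's own equation.
D = 2*N + 2*G - M  [with N=1, G=4, M=8]  = 2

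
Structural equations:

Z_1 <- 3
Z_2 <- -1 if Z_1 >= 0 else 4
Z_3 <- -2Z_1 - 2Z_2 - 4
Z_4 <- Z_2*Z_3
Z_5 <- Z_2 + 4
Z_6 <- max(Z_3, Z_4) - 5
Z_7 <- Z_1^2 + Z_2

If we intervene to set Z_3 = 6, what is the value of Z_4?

-6

The intervention breaks the incoming arrows to Z_3: Z_3 <- -2Z_1 - 2Z_2 - 4 no longer applies, and Z_3 = 6.
Z_2 = -1 if Z_1 >= 0 else 4  [with Z_1=3]  = -1
Z_4 = Z_2*Z_3  [with Z_2=-1, Z_3=6]  = -6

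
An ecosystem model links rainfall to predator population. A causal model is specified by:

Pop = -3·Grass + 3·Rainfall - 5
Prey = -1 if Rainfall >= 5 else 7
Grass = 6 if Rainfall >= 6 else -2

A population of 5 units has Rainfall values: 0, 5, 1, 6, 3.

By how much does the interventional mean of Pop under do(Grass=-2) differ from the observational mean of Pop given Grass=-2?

do(Grass=-2) breaks Grass's dependence on Rainfall. With Grass=-2 fixed, Pop across the units is 1, 16, 4, 19, 10, mean 10.
Conditioning on Grass=-2 selects the 4 unit(s) with Rainfall ∈ {0, 5, 1, 3}. Their Pop values: 1, 16, 4, 10. Mean = 7.75.
Difference = 10 − 7.75 = 2.25.

2.25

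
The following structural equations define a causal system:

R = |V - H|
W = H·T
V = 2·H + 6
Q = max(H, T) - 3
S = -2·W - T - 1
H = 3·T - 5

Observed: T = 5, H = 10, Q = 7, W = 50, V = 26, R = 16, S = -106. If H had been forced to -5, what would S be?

Under do(H=-5), the mechanism H = 3·T - 5 is discarded; H is fixed at -5.
W = H·T  [with H=-5, T=5]  = -25
S = -2·W - T - 1  [with W=-25, T=5]  = 44

44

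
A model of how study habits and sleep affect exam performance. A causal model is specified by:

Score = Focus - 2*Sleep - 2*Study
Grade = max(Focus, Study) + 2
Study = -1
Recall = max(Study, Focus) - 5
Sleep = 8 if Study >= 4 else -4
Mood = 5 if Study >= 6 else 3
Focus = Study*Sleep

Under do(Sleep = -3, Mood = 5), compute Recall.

-2

Setting Sleep = -3, Mood = 5 by intervention discards those variables' equations.
Focus = Study*Sleep  [with Study=-1, Sleep=-3]  = 3
Recall = max(Study, Focus) - 5  [with Study=-1, Focus=3]  = -2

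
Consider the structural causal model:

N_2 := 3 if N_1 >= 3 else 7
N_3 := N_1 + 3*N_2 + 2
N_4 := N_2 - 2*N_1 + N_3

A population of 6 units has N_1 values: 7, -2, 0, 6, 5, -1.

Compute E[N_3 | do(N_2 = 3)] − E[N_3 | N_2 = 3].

-3.5

Under do(N_2=3), N_2's equation is replaced by N_2=3 for every unit. Per-unit N_3: 18, 9, 11, 17, 16, 10. Mean = 13.5.
Conditioning on N_2=3 selects the 3 unit(s) with N_1 ∈ {7, 6, 5}. Their N_3 values: 18, 17, 16. Mean = 17.
Difference = 13.5 − 17 = -3.5.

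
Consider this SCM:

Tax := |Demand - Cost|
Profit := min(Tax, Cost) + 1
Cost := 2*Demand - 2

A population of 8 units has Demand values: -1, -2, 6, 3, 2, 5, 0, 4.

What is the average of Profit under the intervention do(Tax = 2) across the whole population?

Under do(Tax=2), Tax's equation is replaced by Tax=2 for every unit. Per-unit Profit: -3, -5, 3, 3, 3, 3, -1, 3. Mean = 0.75.

0.75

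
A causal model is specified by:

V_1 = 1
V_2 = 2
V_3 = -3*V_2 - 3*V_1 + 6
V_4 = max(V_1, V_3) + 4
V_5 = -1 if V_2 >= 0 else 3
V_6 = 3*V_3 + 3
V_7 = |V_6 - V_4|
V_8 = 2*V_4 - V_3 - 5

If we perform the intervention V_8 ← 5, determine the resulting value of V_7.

11

Intervening sets V_8 = 5 and removes its equation (V_8 = 2*V_4 - V_3 - 5).
Since V_7 is not a descendant of the intervened variable, it is unaffected.
V_3 = -3*V_2 - 3*V_1 + 6  [with V_2=2, V_1=1]  = -3
V_4 = max(V_1, V_3) + 4  [with V_1=1, V_3=-3]  = 5
V_6 = 3*V_3 + 3  [with V_3=-3]  = -6
V_7 = |V_6 - V_4|  [with V_6=-6, V_4=5]  = 11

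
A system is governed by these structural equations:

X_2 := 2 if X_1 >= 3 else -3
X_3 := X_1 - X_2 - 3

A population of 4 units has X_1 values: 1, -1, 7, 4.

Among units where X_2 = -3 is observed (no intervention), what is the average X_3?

E[X_3|X_2=-3] averages over only the 2 units with X_2=-3 (X_1 = 1, -1): X_3 = 1, -1, mean 0.

0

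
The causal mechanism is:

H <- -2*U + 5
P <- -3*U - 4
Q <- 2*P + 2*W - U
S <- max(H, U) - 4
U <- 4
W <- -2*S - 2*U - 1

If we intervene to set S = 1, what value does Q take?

The intervention breaks the incoming arrows to S: S <- max(H, U) - 4 no longer applies, and S = 1.
P = -3*U - 4  [with U=4]  = -16
W = -2*S - 2*U - 1  [with S=1, U=4]  = -11
Q = 2*P + 2*W - U  [with P=-16, W=-11, U=4]  = -58

-58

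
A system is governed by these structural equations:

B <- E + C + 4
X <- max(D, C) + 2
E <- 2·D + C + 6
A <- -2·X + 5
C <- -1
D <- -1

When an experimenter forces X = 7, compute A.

do(X=7) replaces the equation X <- max(D, C) + 2 with the constant X = 7.
A = -2·X + 5  [with X=7]  = -9

-9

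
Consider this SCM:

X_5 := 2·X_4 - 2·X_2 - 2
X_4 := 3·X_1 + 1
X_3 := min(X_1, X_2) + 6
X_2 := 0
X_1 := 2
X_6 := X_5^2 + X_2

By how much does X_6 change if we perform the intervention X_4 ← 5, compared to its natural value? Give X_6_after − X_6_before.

Under do(X_4=5), the mechanism X_4 := 3·X_1 + 1 is discarded; X_4 is fixed at 5.
X_5 = 2·X_4 - 2·X_2 - 2  [with X_4=5, X_2=0]  = 8
X_6 = X_5^2 + X_2  [with X_5=8, X_2=0]  = 64
Without intervention: X_4 = 3·X_1 + 1  [with X_1=2]  = 7; X_5 = 2·X_4 - 2·X_2 - 2  [with X_4=7, X_2=0]  = 12; X_6 = X_5^2 + X_2  [with X_5=12, X_2=0]  = 144.
Change = 64 − 144 = -80.

-80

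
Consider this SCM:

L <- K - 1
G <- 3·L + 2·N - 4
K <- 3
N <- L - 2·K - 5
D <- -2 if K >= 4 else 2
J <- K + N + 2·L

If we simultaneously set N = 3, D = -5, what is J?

The joint intervention fixes N = 3, D = -5, removing each variable's own equation.
L = K - 1  [with K=3]  = 2
J = K + N + 2·L  [with K=3, N=3, L=2]  = 10

10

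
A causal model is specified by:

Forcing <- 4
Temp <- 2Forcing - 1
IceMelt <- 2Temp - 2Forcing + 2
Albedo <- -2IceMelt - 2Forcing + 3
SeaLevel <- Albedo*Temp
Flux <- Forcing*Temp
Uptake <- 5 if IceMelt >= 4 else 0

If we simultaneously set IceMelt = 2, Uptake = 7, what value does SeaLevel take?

Setting IceMelt = 2, Uptake = 7 by intervention discards those variables' equations.
Temp = 2Forcing - 1  [with Forcing=4]  = 7
Albedo = -2IceMelt - 2Forcing + 3  [with IceMelt=2, Forcing=4]  = -9
SeaLevel = Albedo*Temp  [with Albedo=-9, Temp=7]  = -63

-63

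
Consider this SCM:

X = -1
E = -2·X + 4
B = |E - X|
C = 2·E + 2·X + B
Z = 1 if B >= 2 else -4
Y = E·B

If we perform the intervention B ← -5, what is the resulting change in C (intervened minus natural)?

-12

The intervention breaks the incoming arrows to B: B = |E - X| no longer applies, and B = -5.
E = -2·X + 4  [with X=-1]  = 6
C = 2·E + 2·X + B  [with E=6, X=-1, B=-5]  = 5
Without intervention: E = -2·X + 4  [with X=-1]  = 6; B = |E - X|  [with E=6, X=-1]  = 7; C = 2·E + 2·X + B  [with E=6, X=-1, B=7]  = 17.
Change = 5 − 17 = -12.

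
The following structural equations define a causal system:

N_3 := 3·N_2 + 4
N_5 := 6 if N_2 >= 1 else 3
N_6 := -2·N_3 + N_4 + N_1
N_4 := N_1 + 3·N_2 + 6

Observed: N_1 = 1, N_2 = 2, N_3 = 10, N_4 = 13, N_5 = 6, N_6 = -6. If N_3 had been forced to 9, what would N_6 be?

The intervention breaks the incoming arrows to N_3: N_3 := 3·N_2 + 4 no longer applies, and N_3 = 9.
N_4 = N_1 + 3·N_2 + 6  [with N_1=1, N_2=2]  = 13
N_6 = -2·N_3 + N_4 + N_1  [with N_3=9, N_4=13, N_1=1]  = -4

-4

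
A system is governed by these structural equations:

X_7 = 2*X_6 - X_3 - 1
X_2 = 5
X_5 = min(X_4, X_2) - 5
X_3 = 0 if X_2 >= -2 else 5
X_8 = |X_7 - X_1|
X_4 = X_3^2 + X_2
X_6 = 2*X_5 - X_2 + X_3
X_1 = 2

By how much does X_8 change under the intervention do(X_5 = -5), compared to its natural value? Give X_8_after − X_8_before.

do(X_5=-5) replaces the equation X_5 = min(X_4, X_2) - 5 with the constant X_5 = -5.
X_3 = 0 if X_2 >= -2 else 5  [with X_2=5]  = 0
X_6 = 2*X_5 - X_2 + X_3  [with X_5=-5, X_2=5, X_3=0]  = -15
X_7 = 2*X_6 - X_3 - 1  [with X_6=-15, X_3=0]  = -31
X_8 = |X_7 - X_1|  [with X_7=-31, X_1=2]  = 33
Without intervention: X_3 = 0 if X_2 >= -2 else 5  [with X_2=5]  = 0; X_4 = X_3^2 + X_2  [with X_3=0, X_2=5]  = 5; X_5 = min(X_4, X_2) - 5  [with X_4=5, X_2=5]  = 0; X_6 = 2*X_5 - X_2 + X_3  [with X_5=0, X_2=5, X_3=0]  = -5; X_7 = 2*X_6 - X_3 - 1  [with X_6=-5, X_3=0]  = -11; X_8 = |X_7 - X_1|  [with X_7=-11, X_1=2]  = 13.
Change = 33 − 13 = 20.

20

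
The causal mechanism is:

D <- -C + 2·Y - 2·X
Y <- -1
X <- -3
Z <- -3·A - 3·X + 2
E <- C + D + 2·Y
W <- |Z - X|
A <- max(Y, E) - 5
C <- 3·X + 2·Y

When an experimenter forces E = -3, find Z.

29

Under do(E=-3), the mechanism E <- C + D + 2·Y is discarded; E is fixed at -3.
A = max(Y, E) - 5  [with Y=-1, E=-3]  = -6
Z = -3·A - 3·X + 2  [with A=-6, X=-3]  = 29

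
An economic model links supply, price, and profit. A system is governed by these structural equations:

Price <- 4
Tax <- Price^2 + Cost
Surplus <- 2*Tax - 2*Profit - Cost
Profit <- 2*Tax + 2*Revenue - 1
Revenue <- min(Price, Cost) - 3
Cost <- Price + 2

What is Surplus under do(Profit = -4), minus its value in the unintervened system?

98

The intervention breaks the incoming arrows to Profit: Profit <- 2*Tax + 2*Revenue - 1 no longer applies, and Profit = -4.
Cost = Price + 2  [with Price=4]  = 6
Tax = Price^2 + Cost  [with Price=4, Cost=6]  = 22
Surplus = 2*Tax - 2*Profit - Cost  [with Tax=22, Profit=-4, Cost=6]  = 46
Without intervention: Cost = Price + 2  [with Price=4]  = 6; Revenue = min(Price, Cost) - 3  [with Price=4, Cost=6]  = 1; Tax = Price^2 + Cost  [with Price=4, Cost=6]  = 22; Profit = 2*Tax + 2*Revenue - 1  [with Tax=22, Revenue=1]  = 45; Surplus = 2*Tax - 2*Profit - Cost  [with Tax=22, Profit=45, Cost=6]  = -52.
Change = 46 − (-52) = 98.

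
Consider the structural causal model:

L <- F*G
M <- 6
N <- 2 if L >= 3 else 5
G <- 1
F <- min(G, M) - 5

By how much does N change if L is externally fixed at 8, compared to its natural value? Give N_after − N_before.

-3

Intervening sets L = 8 and removes its equation (L <- F*G).
N = 2 if L >= 3 else 5  [with L=8]  = 2
Without intervention: F = min(G, M) - 5  [with G=1, M=6]  = -4; L = F*G  [with F=-4, G=1]  = -4; N = 2 if L >= 3 else 5  [with L=-4]  = 5.
Change = 2 − 5 = -3.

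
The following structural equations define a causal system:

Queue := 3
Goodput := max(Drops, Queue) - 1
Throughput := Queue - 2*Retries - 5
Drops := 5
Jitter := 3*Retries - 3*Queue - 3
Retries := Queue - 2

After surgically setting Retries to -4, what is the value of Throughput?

do(Retries=-4) replaces the equation Retries := Queue - 2 with the constant Retries = -4.
Throughput = Queue - 2*Retries - 5  [with Queue=3, Retries=-4]  = 6

6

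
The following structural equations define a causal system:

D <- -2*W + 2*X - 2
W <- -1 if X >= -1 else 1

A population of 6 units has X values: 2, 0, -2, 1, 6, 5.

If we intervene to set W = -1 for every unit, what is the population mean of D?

4

The intervention sets W=-1 in all 6 units regardless of X. Recomputing D per unit gives 4, 0, -4, 2, 12, 10; average 4.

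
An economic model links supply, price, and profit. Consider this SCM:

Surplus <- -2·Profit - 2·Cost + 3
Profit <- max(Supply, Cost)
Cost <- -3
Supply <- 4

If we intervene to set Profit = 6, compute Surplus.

The intervention breaks the incoming arrows to Profit: Profit <- max(Supply, Cost) no longer applies, and Profit = 6.
Surplus = -2·Profit - 2·Cost + 3  [with Profit=6, Cost=-3]  = -3

-3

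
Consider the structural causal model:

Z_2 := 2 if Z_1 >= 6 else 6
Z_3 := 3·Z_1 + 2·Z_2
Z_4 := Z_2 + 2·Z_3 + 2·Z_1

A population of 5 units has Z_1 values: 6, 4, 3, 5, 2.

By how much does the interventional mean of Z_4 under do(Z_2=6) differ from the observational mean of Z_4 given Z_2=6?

4

do(Z_2=6) breaks Z_2's dependence on Z_1. With Z_2=6 fixed, Z_4 across the units is 78, 62, 54, 70, 46, mean 62.
E[Z_4|Z_2=6] averages over only the 4 units with Z_2=6 (Z_1 = 4, 3, 5, 2): Z_4 = 62, 54, 70, 46, mean 58.
Difference = 62 − 58 = 4.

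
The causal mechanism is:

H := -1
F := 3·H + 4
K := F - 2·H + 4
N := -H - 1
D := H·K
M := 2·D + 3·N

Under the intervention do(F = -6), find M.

0

Under do(F=-6), the mechanism F := 3·H + 4 is discarded; F is fixed at -6.
K = F - 2·H + 4  [with F=-6, H=-1]  = 0
N = -H - 1  [with H=-1]  = 0
D = H·K  [with H=-1, K=0]  = 0
M = 2·D + 3·N  [with D=0, N=0]  = 0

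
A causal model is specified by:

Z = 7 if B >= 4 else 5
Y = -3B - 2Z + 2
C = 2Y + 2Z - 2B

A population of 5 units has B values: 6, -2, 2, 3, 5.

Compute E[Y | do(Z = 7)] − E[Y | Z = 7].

8.1

do(Z=7) breaks Z's dependence on B. With Z=7 fixed, Y across the units is -30, -6, -18, -21, -27, mean -20.4.
Conditioning on Z=7 selects the 2 unit(s) with B ∈ {6, 5}. Their Y values: -30, -27. Mean = -28.5.
Difference = -20.4 − (-28.5) = 8.1.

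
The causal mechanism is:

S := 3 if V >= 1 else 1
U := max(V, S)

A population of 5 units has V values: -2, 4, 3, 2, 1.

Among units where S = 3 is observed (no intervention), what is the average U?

E[U|S=3] averages over only the 4 units with S=3 (V = 4, 3, 2, 1): U = 4, 3, 3, 3, mean 3.25.

3.25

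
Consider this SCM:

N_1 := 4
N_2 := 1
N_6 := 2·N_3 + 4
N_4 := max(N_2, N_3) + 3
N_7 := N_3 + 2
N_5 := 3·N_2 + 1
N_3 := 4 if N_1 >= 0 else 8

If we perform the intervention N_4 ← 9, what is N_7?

The intervention breaks the incoming arrows to N_4: N_4 := max(N_2, N_3) + 3 no longer applies, and N_4 = 9.
No directed path runs from N_4 to N_7, so N_7 keeps its natural value.
N_3 = 4 if N_1 >= 0 else 8  [with N_1=4]  = 4
N_7 = N_3 + 2  [with N_3=4]  = 6

6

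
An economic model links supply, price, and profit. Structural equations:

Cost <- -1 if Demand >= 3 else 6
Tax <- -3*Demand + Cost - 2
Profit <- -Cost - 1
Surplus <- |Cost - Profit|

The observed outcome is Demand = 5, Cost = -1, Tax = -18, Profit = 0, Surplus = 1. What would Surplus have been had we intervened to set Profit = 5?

Intervening sets Profit = 5 and removes its equation (Profit <- -Cost - 1).
Cost = -1 if Demand >= 3 else 6  [with Demand=5]  = -1
Surplus = |Cost - Profit|  [with Cost=-1, Profit=5]  = 6

6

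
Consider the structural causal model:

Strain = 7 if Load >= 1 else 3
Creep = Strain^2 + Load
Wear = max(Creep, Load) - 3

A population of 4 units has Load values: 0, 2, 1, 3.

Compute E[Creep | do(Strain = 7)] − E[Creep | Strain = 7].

-0.5

Under do(Strain=7), Strain's equation is replaced by Strain=7 for every unit. Per-unit Creep: 49, 51, 50, 52. Mean = 50.5.
E[Creep|Strain=7] averages over only the 3 units with Strain=7 (Load = 2, 1, 3): Creep = 51, 50, 52, mean 51.
Difference = 50.5 − 51 = -0.5.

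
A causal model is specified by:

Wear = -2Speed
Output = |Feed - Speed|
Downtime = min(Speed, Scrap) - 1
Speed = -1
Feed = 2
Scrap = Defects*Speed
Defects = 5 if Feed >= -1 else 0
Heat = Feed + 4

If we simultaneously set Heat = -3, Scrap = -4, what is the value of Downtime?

-5

Setting Heat = -3, Scrap = -4 by intervention discards those variables' equations.
Downtime = min(Speed, Scrap) - 1  [with Speed=-1, Scrap=-4]  = -5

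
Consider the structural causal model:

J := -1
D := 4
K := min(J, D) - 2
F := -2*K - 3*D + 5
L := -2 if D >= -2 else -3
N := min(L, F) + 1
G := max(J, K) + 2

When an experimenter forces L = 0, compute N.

0

The intervention breaks the incoming arrows to L: L := -2 if D >= -2 else -3 no longer applies, and L = 0.
K = min(J, D) - 2  [with J=-1, D=4]  = -3
F = -2*K - 3*D + 5  [with K=-3, D=4]  = -1
N = min(L, F) + 1  [with L=0, F=-1]  = 0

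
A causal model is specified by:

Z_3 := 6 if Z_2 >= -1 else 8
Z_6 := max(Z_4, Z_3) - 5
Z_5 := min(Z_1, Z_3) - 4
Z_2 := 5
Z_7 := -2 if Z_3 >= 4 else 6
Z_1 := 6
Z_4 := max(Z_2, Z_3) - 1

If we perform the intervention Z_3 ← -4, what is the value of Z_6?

The intervention breaks the incoming arrows to Z_3: Z_3 := 6 if Z_2 >= -1 else 8 no longer applies, and Z_3 = -4.
Z_4 = max(Z_2, Z_3) - 1  [with Z_2=5, Z_3=-4]  = 4
Z_6 = max(Z_4, Z_3) - 5  [with Z_4=4, Z_3=-4]  = -1

-1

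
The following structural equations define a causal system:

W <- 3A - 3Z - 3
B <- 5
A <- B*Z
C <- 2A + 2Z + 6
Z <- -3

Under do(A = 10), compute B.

Under do(A=10), the mechanism A <- B*Z is discarded; A is fixed at 10.
B is not downstream of the intervention, so its value is determined by the original equations.

5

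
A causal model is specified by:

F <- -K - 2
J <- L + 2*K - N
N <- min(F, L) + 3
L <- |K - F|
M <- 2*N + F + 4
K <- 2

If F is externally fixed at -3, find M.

Under do(F=-3), the mechanism F <- -K - 2 is discarded; F is fixed at -3.
L = |K - F|  [with K=2, F=-3]  = 5
N = min(F, L) + 3  [with F=-3, L=5]  = 0
M = 2*N + F + 4  [with N=0, F=-3]  = 1

1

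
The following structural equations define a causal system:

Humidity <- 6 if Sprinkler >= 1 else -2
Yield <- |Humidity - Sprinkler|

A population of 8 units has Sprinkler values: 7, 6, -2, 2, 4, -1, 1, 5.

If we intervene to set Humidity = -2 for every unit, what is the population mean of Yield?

4.75

Under do(Humidity=-2), Humidity's equation is replaced by Humidity=-2 for every unit. Per-unit Yield: 9, 8, 0, 4, 6, 1, 3, 7. Mean = 4.75.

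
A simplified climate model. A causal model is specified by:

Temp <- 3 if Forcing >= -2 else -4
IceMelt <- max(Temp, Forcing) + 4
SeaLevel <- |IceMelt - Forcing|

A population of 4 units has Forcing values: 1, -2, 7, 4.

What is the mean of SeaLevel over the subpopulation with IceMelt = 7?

7.5

E[SeaLevel|IceMelt=7] averages over only the 2 units with IceMelt=7 (Forcing = 1, -2): SeaLevel = 6, 9, mean 7.5.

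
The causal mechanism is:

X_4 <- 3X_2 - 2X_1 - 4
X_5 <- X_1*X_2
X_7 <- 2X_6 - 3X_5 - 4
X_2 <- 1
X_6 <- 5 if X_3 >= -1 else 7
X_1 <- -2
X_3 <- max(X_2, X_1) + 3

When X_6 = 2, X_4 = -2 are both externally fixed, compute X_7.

Under do(X_6 = 2, X_4 = -2), each intervened variable's structural equation is replaced by its fixed value.
X_5 = X_1*X_2  [with X_1=-2, X_2=1]  = -2
X_7 = 2X_6 - 3X_5 - 4  [with X_6=2, X_5=-2]  = 6

6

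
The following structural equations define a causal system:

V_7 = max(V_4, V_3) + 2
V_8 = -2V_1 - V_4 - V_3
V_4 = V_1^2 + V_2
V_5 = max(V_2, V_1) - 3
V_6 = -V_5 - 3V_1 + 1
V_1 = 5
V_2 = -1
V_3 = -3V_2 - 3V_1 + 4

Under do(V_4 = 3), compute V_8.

-5

do(V_4=3) replaces the equation V_4 = V_1^2 + V_2 with the constant V_4 = 3.
V_3 = -3V_2 - 3V_1 + 4  [with V_2=-1, V_1=5]  = -8
V_8 = -2V_1 - V_4 - V_3  [with V_1=5, V_4=3, V_3=-8]  = -5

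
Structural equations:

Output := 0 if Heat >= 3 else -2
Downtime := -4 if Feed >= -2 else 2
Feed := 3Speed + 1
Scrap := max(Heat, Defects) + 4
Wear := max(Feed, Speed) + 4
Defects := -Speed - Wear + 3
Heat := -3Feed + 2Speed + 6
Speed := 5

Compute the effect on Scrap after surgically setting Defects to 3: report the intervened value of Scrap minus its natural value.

The intervention breaks the incoming arrows to Defects: Defects := -Speed - Wear + 3 no longer applies, and Defects = 3.
Feed = 3Speed + 1  [with Speed=5]  = 16
Heat = -3Feed + 2Speed + 6  [with Feed=16, Speed=5]  = -32
Scrap = max(Heat, Defects) + 4  [with Heat=-32, Defects=3]  = 7
Without intervention: Feed = 3Speed + 1  [with Speed=5]  = 16; Heat = -3Feed + 2Speed + 6  [with Feed=16, Speed=5]  = -32; Wear = max(Feed, Speed) + 4  [with Feed=16, Speed=5]  = 20; Defects = -Speed - Wear + 3  [with Speed=5, Wear=20]  = -22; Scrap = max(Heat, Defects) + 4  [with Heat=-32, Defects=-22]  = -18.
Change = 7 − (-18) = 25.

25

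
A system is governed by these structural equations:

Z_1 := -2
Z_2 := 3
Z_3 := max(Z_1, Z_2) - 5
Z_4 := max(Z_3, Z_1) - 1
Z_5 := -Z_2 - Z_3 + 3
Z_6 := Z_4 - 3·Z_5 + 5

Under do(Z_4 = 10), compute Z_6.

9

Under do(Z_4=10), the mechanism Z_4 := max(Z_3, Z_1) - 1 is discarded; Z_4 is fixed at 10.
Z_3 = max(Z_1, Z_2) - 5  [with Z_1=-2, Z_2=3]  = -2
Z_5 = -Z_2 - Z_3 + 3  [with Z_2=3, Z_3=-2]  = 2
Z_6 = Z_4 - 3·Z_5 + 5  [with Z_4=10, Z_5=2]  = 9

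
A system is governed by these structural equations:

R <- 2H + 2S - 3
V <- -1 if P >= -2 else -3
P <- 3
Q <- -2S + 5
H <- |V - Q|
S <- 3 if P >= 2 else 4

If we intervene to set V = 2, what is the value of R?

Under do(V=2), the mechanism V <- -1 if P >= -2 else -3 is discarded; V is fixed at 2.
S = 3 if P >= 2 else 4  [with P=3]  = 3
Q = -2S + 5  [with S=3]  = -1
H = |V - Q|  [with V=2, Q=-1]  = 3
R = 2H + 2S - 3  [with H=3, S=3]  = 9

9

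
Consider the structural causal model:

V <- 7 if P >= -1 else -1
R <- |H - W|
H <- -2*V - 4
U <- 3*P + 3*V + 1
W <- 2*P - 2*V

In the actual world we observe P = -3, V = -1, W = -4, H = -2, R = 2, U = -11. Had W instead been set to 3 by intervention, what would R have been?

do(W=3) replaces the equation W <- 2*P - 2*V with the constant W = 3.
V = 7 if P >= -1 else -1  [with P=-3]  = -1
H = -2*V - 4  [with V=-1]  = -2
R = |H - W|  [with H=-2, W=3]  = 5

5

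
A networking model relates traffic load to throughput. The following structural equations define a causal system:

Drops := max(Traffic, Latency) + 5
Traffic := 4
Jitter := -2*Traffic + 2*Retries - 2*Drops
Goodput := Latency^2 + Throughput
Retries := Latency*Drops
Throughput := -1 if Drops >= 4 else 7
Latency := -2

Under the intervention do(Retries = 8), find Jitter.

Intervening sets Retries = 8 and removes its equation (Retries := Latency*Drops).
Drops = max(Traffic, Latency) + 5  [with Traffic=4, Latency=-2]  = 9
Jitter = -2*Traffic + 2*Retries - 2*Drops  [with Traffic=4, Retries=8, Drops=9]  = -10

-10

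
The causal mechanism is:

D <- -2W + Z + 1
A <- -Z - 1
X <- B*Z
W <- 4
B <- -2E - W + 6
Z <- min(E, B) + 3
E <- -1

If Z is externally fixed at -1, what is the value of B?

4

Under do(Z=-1), the mechanism Z <- min(E, B) + 3 is discarded; Z is fixed at -1.
Since B is not a descendant of the intervened variable, it is unaffected.
B = -2E - W + 6  [with E=-1, W=4]  = 4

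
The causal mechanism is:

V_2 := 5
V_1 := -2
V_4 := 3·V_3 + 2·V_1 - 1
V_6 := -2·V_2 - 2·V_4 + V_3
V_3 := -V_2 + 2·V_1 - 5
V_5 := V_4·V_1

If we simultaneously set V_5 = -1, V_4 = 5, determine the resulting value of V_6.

-34

Setting V_5 = -1, V_4 = 5 by intervention discards those variables' equations.
V_3 = -V_2 + 2·V_1 - 5  [with V_2=5, V_1=-2]  = -14
V_6 = -2·V_2 - 2·V_4 + V_3  [with V_2=5, V_4=5, V_3=-14]  = -34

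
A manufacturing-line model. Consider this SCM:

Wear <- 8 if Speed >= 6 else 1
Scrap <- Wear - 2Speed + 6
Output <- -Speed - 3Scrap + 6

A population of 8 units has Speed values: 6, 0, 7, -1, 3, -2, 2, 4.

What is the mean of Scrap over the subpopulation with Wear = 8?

1

Conditioning on Wear=8 selects the 2 unit(s) with Speed ∈ {6, 7}. Their Scrap values: 2, 0. Mean = 1.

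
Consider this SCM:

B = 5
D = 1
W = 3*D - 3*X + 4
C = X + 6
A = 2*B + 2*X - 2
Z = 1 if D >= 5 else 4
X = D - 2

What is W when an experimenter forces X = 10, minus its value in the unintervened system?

The intervention breaks the incoming arrows to X: X = D - 2 no longer applies, and X = 10.
W = 3*D - 3*X + 4  [with D=1, X=10]  = -23
Without intervention: X = D - 2  [with D=1]  = -1; W = 3*D - 3*X + 4  [with D=1, X=-1]  = 10.
Change = -23 − 10 = -33.

-33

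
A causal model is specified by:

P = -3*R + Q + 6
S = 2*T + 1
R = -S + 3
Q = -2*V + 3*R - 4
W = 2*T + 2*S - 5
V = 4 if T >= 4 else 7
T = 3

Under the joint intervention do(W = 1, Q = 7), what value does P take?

25

Setting W = 1, Q = 7 by intervention discards those variables' equations.
S = 2*T + 1  [with T=3]  = 7
R = -S + 3  [with S=7]  = -4
P = -3*R + Q + 6  [with R=-4, Q=7]  = 25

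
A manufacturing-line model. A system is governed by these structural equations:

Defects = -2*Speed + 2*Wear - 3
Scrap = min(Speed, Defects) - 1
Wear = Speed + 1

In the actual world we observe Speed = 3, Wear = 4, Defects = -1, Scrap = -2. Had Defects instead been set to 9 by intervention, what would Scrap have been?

The intervention breaks the incoming arrows to Defects: Defects = -2*Speed + 2*Wear - 3 no longer applies, and Defects = 9.
Scrap = min(Speed, Defects) - 1  [with Speed=3, Defects=9]  = 2

2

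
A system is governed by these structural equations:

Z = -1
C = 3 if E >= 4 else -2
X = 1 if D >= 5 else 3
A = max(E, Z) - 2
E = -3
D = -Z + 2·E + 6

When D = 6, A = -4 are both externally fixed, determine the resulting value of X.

1

The joint intervention fixes D = 6, A = -4, removing each variable's own equation.
X = 1 if D >= 5 else 3  [with D=6]  = 1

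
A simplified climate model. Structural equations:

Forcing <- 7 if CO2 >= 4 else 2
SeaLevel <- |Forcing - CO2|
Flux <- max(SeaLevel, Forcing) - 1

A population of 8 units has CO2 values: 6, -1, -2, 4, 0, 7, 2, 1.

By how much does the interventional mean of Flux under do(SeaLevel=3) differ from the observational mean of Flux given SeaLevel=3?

-0.5

The intervention sets SeaLevel=3 in all 8 units regardless of CO2. Recomputing Flux per unit gives 6, 2, 2, 6, 2, 6, 2, 2; average 3.5.
Conditioning on SeaLevel=3 selects the 2 unit(s) with CO2 ∈ {-1, 4}. Their Flux values: 2, 6. Mean = 4.
Difference = 3.5 − 4 = -0.5.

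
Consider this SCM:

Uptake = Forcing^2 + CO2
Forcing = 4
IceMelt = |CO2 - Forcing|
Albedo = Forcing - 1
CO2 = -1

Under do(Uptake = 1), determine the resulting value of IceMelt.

5

do(Uptake=1) replaces the equation Uptake = Forcing^2 + CO2 with the constant Uptake = 1.
IceMelt is not downstream of the intervention, so its value is determined by the original equations.
IceMelt = |CO2 - Forcing|  [with CO2=-1, Forcing=4]  = 5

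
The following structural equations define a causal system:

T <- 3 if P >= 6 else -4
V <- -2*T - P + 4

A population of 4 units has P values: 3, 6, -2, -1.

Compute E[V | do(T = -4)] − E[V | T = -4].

Under do(T=-4), T's equation is replaced by T=-4 for every unit. Per-unit V: 9, 6, 14, 13. Mean = 10.5.
E[V|T=-4] averages over only the 3 units with T=-4 (P = 3, -2, -1): V = 9, 14, 13, mean 12.
Difference = 10.5 − 12 = -1.5.

-1.5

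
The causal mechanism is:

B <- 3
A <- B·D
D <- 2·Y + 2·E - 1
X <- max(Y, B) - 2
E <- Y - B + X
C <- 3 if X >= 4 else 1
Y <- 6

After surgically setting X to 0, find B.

Under do(X=0), the mechanism X <- max(Y, B) - 2 is discarded; X is fixed at 0.
B is not downstream of the intervention, so its value is determined by the original equations.

3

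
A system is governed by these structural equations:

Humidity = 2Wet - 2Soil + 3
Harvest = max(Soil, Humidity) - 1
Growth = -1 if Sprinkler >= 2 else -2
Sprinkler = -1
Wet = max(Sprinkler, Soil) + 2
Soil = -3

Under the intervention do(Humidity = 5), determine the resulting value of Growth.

The intervention breaks the incoming arrows to Humidity: Humidity = 2Wet - 2Soil + 3 no longer applies, and Humidity = 5.
Since Growth is not a descendant of the intervened variable, it is unaffected.
Growth = -1 if Sprinkler >= 2 else -2  [with Sprinkler=-1]  = -2

-2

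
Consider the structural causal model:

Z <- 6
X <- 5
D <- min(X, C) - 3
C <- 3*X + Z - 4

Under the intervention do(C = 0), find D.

The intervention breaks the incoming arrows to C: C <- 3*X + Z - 4 no longer applies, and C = 0.
D = min(X, C) - 3  [with X=5, C=0]  = -3

-3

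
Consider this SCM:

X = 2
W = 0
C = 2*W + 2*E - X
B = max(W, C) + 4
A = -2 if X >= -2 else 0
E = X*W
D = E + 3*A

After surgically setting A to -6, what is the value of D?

Under do(A=-6), the mechanism A = -2 if X >= -2 else 0 is discarded; A is fixed at -6.
E = X*W  [with X=2, W=0]  = 0
D = E + 3*A  [with E=0, A=-6]  = -18

-18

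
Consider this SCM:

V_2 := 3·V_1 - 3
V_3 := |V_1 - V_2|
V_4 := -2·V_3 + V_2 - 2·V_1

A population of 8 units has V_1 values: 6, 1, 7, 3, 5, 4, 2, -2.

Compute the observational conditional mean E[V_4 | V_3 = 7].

Observing V_3=7 restricts to units where V_3's equation naturally yields 7: V_1 ∈ {5, -2}. In that subpopulation V_4 = -12, -19, mean -15.5.

-15.5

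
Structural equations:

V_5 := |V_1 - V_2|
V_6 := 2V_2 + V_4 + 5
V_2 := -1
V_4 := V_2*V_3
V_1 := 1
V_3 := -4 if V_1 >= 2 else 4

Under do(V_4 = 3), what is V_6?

Under do(V_4=3), the mechanism V_4 := V_2*V_3 is discarded; V_4 is fixed at 3.
V_6 = 2V_2 + V_4 + 5  [with V_2=-1, V_4=3]  = 6

6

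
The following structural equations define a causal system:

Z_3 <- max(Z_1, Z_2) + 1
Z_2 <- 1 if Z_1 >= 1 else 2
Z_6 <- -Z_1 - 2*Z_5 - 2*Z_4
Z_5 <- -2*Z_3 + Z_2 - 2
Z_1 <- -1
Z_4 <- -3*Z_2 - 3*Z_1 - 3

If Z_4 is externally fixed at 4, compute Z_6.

5

Under do(Z_4=4), the mechanism Z_4 <- -3*Z_2 - 3*Z_1 - 3 is discarded; Z_4 is fixed at 4.
Z_2 = 1 if Z_1 >= 1 else 2  [with Z_1=-1]  = 2
Z_3 = max(Z_1, Z_2) + 1  [with Z_1=-1, Z_2=2]  = 3
Z_5 = -2*Z_3 + Z_2 - 2  [with Z_3=3, Z_2=2]  = -6
Z_6 = -Z_1 - 2*Z_5 - 2*Z_4  [with Z_1=-1, Z_5=-6, Z_4=4]  = 5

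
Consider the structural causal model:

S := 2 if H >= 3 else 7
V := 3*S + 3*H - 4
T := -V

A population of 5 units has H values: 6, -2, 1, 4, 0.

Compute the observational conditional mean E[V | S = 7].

16

Conditioning on S=7 selects the 3 unit(s) with H ∈ {-2, 1, 0}. Their V values: 11, 20, 17. Mean = 16.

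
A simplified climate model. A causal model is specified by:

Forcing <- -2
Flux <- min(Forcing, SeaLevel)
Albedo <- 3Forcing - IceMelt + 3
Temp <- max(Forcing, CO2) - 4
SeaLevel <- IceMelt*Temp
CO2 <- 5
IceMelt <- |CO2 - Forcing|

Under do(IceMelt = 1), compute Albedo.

Intervening sets IceMelt = 1 and removes its equation (IceMelt <- |CO2 - Forcing|).
Albedo = 3Forcing - IceMelt + 3  [with Forcing=-2, IceMelt=1]  = -4

-4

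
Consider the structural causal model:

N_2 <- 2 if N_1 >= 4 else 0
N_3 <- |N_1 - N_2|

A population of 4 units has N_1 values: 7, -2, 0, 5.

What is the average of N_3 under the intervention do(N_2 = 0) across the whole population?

Under do(N_2=0), N_2's equation is replaced by N_2=0 for every unit. Per-unit N_3: 7, 2, 0, 5. Mean = 3.5.

3.5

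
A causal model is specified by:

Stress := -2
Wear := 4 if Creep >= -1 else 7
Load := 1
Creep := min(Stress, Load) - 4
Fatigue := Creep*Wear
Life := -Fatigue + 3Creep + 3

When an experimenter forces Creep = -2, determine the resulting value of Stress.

Under do(Creep=-2), the mechanism Creep := min(Stress, Load) - 4 is discarded; Creep is fixed at -2.
Since Stress is not a descendant of the intervened variable, it is unaffected.

-2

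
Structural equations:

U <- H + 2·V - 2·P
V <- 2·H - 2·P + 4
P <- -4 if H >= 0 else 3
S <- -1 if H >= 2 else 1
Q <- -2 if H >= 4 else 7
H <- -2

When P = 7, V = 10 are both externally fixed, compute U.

4

Setting P = 7, V = 10 by intervention discards those variables' equations.
U = H + 2·V - 2·P  [with H=-2, V=10, P=7]  = 4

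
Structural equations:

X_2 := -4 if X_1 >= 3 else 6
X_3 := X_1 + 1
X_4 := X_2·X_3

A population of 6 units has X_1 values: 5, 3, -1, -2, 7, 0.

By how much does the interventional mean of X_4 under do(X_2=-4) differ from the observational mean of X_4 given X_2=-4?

12

Under do(X_2=-4), X_2's equation is replaced by X_2=-4 for every unit. Per-unit X_4: -24, -16, 0, 4, -32, -4. Mean = -12.
Observing X_2=-4 restricts to units where X_2's equation naturally yields -4: X_1 ∈ {5, 3, 7}. In that subpopulation X_4 = -24, -16, -32, mean -24.
Difference = -12 − (-24) = 12.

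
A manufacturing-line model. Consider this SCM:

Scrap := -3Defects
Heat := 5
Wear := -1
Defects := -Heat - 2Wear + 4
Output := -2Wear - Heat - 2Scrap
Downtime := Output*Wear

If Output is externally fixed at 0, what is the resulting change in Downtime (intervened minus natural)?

3

The intervention breaks the incoming arrows to Output: Output := -2Wear - Heat - 2Scrap no longer applies, and Output = 0.
Downtime = Output*Wear  [with Output=0, Wear=-1]  = 0
Without intervention: Defects = -Heat - 2Wear + 4  [with Heat=5, Wear=-1]  = 1; Scrap = -3Defects  [with Defects=1]  = -3; Output = -2Wear - Heat - 2Scrap  [with Wear=-1, Heat=5, Scrap=-3]  = 3; Downtime = Output*Wear  [with Output=3, Wear=-1]  = -3.
Change = 0 − (-3) = 3.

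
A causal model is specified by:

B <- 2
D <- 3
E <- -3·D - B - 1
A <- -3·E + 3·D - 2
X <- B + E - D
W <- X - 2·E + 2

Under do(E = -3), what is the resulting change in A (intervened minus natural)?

-27

The intervention breaks the incoming arrows to E: E <- -3·D - B - 1 no longer applies, and E = -3.
A = -3·E + 3·D - 2  [with E=-3, D=3]  = 16
Without intervention: E = -3·D - B - 1  [with D=3, B=2]  = -12; A = -3·E + 3·D - 2  [with E=-12, D=3]  = 43.
Change = 16 − 43 = -27.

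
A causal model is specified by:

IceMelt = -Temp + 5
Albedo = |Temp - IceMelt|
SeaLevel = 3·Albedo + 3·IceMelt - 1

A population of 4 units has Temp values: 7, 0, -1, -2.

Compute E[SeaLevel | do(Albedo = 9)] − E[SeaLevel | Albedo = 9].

Every unit gets Albedo=9 under the intervention. SeaLevel values become 20, 41, 44, 47; E[SeaLevel|do(Albedo=9)] = 38.
E[SeaLevel|Albedo=9] averages over only the 2 units with Albedo=9 (Temp = 7, -2): SeaLevel = 20, 47, mean 33.5.
Difference = 38 − 33.5 = 4.5.

4.5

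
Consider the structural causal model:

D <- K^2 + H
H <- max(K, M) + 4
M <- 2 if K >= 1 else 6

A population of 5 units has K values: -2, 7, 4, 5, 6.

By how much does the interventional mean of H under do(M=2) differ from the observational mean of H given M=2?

Under do(M=2), M's equation is replaced by M=2 for every unit. Per-unit H: 6, 11, 8, 9, 10. Mean = 8.8.
Conditioning on M=2 selects the 4 unit(s) with K ∈ {7, 4, 5, 6}. Their H values: 11, 8, 9, 10. Mean = 9.5.
Difference = 8.8 − 9.5 = -0.7.

-0.7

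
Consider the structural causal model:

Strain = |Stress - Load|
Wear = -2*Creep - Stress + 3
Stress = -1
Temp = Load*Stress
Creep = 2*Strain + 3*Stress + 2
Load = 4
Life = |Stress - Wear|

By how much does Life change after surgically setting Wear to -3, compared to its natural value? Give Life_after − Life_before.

-11

Intervening sets Wear = -3 and removes its equation (Wear = -2*Creep - Stress + 3).
Life = |Stress - Wear|  [with Stress=-1, Wear=-3]  = 2
Without intervention: Strain = |Stress - Load|  [with Stress=-1, Load=4]  = 5; Creep = 2*Strain + 3*Stress + 2  [with Strain=5, Stress=-1]  = 9; Wear = -2*Creep - Stress + 3  [with Creep=9, Stress=-1]  = -14; Life = |Stress - Wear|  [with Stress=-1, Wear=-14]  = 13.
Change = 2 − 13 = -11.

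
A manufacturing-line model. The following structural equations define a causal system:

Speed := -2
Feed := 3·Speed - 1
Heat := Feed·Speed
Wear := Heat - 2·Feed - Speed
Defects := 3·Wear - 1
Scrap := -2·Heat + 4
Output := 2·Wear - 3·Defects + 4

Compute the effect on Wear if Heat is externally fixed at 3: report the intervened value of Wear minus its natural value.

-11

The intervention breaks the incoming arrows to Heat: Heat := Feed·Speed no longer applies, and Heat = 3.
Feed = 3·Speed - 1  [with Speed=-2]  = -7
Wear = Heat - 2·Feed - Speed  [with Heat=3, Feed=-7, Speed=-2]  = 19
Without intervention: Feed = 3·Speed - 1  [with Speed=-2]  = -7; Heat = Feed·Speed  [with Feed=-7, Speed=-2]  = 14; Wear = Heat - 2·Feed - Speed  [with Heat=14, Feed=-7, Speed=-2]  = 30.
Change = 19 − 30 = -11.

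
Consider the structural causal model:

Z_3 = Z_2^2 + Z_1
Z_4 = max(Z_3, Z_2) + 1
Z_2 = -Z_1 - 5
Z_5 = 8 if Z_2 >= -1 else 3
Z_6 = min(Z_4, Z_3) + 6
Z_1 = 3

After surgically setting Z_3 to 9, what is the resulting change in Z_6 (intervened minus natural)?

The intervention breaks the incoming arrows to Z_3: Z_3 = Z_2^2 + Z_1 no longer applies, and Z_3 = 9.
Z_2 = -Z_1 - 5  [with Z_1=3]  = -8
Z_4 = max(Z_3, Z_2) + 1  [with Z_3=9, Z_2=-8]  = 10
Z_6 = min(Z_4, Z_3) + 6  [with Z_4=10, Z_3=9]  = 15
Without intervention: Z_2 = -Z_1 - 5  [with Z_1=3]  = -8; Z_3 = Z_2^2 + Z_1  [with Z_2=-8, Z_1=3]  = 67; Z_4 = max(Z_3, Z_2) + 1  [with Z_3=67, Z_2=-8]  = 68; Z_6 = min(Z_4, Z_3) + 6  [with Z_4=68, Z_3=67]  = 73.
Change = 15 − 73 = -58.

-58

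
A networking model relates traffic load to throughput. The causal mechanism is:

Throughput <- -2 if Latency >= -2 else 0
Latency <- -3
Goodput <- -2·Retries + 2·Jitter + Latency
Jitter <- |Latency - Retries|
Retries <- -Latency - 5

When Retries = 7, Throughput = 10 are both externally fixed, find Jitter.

10

The joint intervention fixes Retries = 7, Throughput = 10, removing each variable's own equation.
Jitter = |Latency - Retries|  [with Latency=-3, Retries=7]  = 10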